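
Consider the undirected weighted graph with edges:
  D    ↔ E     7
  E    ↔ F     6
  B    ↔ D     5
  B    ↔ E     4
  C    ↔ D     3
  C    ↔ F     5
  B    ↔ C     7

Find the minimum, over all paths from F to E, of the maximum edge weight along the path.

5

A few of the F→E routes:
F -> E: max(6) = 6
F -> C -> B -> D -> E: max(5, 7, 5, 7) = 7
F -> C -> D -> B -> E: max(5, 3, 5, 4) = 5
Smallest bottleneck: 5.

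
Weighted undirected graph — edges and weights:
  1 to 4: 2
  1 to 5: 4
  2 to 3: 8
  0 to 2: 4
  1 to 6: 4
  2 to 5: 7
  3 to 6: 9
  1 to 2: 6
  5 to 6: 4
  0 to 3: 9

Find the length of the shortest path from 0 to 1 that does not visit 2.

22

Routes from 0 to 1 avoiding 2:
0 -> 3 -> 6 -> 1: 9 + 9 + 4 = 22
0 -> 3 -> 6 -> 5 -> 1: 9 + 9 + 4 + 4 = 26
Shortest: 22.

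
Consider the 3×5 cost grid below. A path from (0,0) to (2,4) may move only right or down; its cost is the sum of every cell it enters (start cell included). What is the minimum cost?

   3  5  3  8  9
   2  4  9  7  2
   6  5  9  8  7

34

Cheapest: r0c0 → r1c0 → r1c1 → r1c2 → r1c3 → r1c4 → r2c4
  3 + 2 + 4 + 9 + 7 + 2 + 7 = 34
For comparison, the top-then-right route costs 37.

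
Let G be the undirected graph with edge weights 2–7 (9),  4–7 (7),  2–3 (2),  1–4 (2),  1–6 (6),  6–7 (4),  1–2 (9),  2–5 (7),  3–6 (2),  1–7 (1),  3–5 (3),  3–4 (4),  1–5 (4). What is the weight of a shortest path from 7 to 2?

A few of the 7→2 routes:
7 → 6 → 3 → 2: 4 + 2 + 2 = 8
7 → 2: 9
7 → 1 → 5 → 3 → 2: 1 + 4 + 3 + 2 = 10
7 → 1 → 4 → 3 → 2: 1 + 2 + 4 + 2 = 9
Shortest: 8.

8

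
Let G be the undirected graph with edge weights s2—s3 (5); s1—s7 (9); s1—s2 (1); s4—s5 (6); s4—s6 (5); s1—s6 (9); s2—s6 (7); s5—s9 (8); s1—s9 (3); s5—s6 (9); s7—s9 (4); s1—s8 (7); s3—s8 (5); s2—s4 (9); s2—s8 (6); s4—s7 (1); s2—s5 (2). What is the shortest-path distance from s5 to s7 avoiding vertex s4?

Comparing a few candidate routes:
s5 → s9 → s7: 8 + 4 = 12
s5 → s2 → s1 → s9 → s7: 2 + 1 + 3 + 4 = 10
s5 → s2 → s1 → s7: 2 + 1 + 9 = 12
The minimum is 10.

10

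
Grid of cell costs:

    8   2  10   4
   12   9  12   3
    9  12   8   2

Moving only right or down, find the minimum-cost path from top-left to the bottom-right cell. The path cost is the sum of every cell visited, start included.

Take r0c0 r0c1 r0c2 r0c3 r1c3 r2c3 for a total of 8 + 2 + 10 + 4 + 3 + 2 = 29.

29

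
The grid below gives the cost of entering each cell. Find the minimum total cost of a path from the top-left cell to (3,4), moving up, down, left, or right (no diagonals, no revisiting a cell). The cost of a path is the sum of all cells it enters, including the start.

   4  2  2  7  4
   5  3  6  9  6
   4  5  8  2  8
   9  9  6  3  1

One optimal route is (0,0) (0,1) (0,2) (1,2) (2,2) (2,3) (3,3) (3,4).
Its cost is 4 + 2 + 2 + 6 + 8 + 2 + 3 + 1 = 28.

28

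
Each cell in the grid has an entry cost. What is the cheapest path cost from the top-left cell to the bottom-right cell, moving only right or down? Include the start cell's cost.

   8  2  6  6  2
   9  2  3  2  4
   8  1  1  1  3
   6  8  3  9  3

21

Best path: r0c0 → r0c1 → r1c1 → r2c1 → r2c2 → r2c3 → r2c4 → r3c4
Cost: 8 + 2 + 2 + 1 + 1 + 1 + 3 + 3 = 21
(Top row then right column would cost 34.)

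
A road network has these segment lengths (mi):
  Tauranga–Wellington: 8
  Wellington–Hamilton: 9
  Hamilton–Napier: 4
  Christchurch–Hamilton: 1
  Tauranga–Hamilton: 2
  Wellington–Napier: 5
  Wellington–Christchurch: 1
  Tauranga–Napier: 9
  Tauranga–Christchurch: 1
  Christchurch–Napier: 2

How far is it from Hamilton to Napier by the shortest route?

3

A few of the Hamilton→Napier routes:
Hamilton - Napier: 4
Hamilton - Tauranga - Napier: 2 + 9 = 11
Hamilton - Tauranga - Christchurch - Wellington - Napier: 2 + 1 + 1 + 5 = 9
Hamilton - Christchurch - Wellington - Napier: 1 + 1 + 5 = 7
Hamilton - Christchurch - Napier: 1 + 2 = 3
Hamilton - Tauranga - Christchurch - Napier: 2 + 1 + 2 = 5
Shortest: 3 mi.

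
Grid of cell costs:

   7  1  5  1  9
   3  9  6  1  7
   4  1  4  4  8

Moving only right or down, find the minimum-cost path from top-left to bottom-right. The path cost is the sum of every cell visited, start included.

Best path: (0,0) -> (0,1) -> (0,2) -> (0,3) -> (1,3) -> (2,3) -> (2,4)
Cost: 7 + 1 + 5 + 1 + 1 + 4 + 8 = 27

27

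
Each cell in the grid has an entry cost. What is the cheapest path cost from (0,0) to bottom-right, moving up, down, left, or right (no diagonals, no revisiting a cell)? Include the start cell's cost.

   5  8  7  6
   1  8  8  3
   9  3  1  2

Take r0c0 → r1c0 → r1c1 → r2c1 → r2c2 → r2c3 for a total of 5 + 1 + 8 + 3 + 1 + 2 = 20.

20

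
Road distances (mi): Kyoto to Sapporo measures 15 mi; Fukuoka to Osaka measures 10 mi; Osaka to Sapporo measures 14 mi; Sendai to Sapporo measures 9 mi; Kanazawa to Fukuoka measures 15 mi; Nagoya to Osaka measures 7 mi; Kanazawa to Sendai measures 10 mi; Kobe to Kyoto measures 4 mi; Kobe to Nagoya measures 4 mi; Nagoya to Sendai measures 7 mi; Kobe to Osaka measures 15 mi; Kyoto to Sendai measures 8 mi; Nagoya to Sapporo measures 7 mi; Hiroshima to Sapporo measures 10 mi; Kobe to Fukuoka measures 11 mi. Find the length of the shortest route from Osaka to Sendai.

14

Comparing a few candidate routes:
Osaka → Kobe → Kyoto → Sendai: 15 + 4 + 8 = 27
Osaka → Nagoya → Sendai: 7 + 7 = 14
Osaka → Kobe → Nagoya → Sendai: 15 + 4 + 7 = 26
Osaka → Nagoya → Kobe → Kyoto → Sendai: 7 + 4 + 4 + 8 = 23
Osaka → Sapporo → Sendai: 14 + 9 = 23
Osaka → Nagoya → Sapporo → Sendai: 7 + 7 + 9 = 23
Best route has total 14 mi.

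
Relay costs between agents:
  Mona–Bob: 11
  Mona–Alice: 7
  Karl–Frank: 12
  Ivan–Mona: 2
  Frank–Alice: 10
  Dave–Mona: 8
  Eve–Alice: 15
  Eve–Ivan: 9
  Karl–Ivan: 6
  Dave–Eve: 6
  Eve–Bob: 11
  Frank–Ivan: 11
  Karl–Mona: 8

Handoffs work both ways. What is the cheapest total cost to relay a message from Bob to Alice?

18

Checking several routes:
Bob-Eve-Ivan-Mona-Alice: 11 + 9 + 2 + 7 = 29
Bob-Eve-Dave-Mona-Alice: 11 + 6 + 8 + 7 = 32
Bob-Eve-Alice: 11 + 15 = 26
Bob-Mona-Alice: 11 + 7 = 18
Best route has total 18.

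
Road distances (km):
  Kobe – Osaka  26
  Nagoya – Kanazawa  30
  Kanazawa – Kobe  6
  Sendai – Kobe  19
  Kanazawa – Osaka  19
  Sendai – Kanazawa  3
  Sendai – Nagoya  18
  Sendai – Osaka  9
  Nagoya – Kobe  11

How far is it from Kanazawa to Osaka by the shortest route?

A few of the Kanazawa→Osaka routes:
Kanazawa -> Sendai -> Osaka: 3 + 9 = 12
Kanazawa -> Osaka: 19
Kanazawa -> Kobe -> Sendai -> Osaka: 6 + 19 + 9 = 34
Kanazawa -> Kobe -> Osaka: 6 + 26 = 32
Best route has total 12 km.

12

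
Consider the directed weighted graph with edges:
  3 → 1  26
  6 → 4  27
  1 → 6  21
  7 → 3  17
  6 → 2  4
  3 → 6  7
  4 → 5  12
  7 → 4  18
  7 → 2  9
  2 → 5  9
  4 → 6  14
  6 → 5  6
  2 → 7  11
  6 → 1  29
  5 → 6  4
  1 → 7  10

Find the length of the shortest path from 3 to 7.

22

Candidate routes:
3-6-2-7: 7 + 4 + 11 = 22
3-1-7: 26 + 10 = 36
3-6-1-7: 7 + 29 + 10 = 46
3-1-6-2-7: 26 + 21 + 4 + 11 = 62
The minimum is 22.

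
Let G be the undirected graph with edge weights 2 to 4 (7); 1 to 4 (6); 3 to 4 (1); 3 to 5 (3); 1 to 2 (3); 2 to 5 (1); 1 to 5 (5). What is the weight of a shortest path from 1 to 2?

3

Routes from 1 to 2:
1-2: 3
1-4-2: 6 + 7 = 13
1-5-3-4-2: 5 + 3 + 1 + 7 = 16
1-4-3-5-2: 6 + 1 + 3 + 1 = 11
1-5-2: 5 + 1 = 6
The minimum is 3.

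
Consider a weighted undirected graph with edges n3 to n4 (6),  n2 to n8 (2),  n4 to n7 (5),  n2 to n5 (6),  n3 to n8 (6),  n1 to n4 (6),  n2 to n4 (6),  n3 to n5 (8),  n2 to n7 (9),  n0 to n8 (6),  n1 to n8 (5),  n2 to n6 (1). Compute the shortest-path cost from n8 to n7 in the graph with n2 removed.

16

Routes from n8 to n7 avoiding n2:
n8 → n1 → n4 → n7: 5 + 6 + 5 = 16
n8 → n3 → n4 → n7: 6 + 6 + 5 = 17
The minimum is 16.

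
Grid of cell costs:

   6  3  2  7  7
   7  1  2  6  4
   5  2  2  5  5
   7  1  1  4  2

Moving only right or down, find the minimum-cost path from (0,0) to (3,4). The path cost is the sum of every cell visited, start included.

Best path: r0c0 → r0c1 → r1c1 → r2c1 → r3c1 → r3c2 → r3c3 → r3c4
Cost: 6 + 3 + 1 + 2 + 1 + 1 + 4 + 2 = 20
(Top row then right column would cost 36.)

20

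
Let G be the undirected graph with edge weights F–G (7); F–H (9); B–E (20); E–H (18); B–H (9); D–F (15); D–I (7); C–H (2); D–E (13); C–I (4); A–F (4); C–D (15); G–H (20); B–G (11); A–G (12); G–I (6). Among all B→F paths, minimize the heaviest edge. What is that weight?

9

Some routes from B to F:
B -> H -> C -> I -> G -> F: max(9, 2, 4, 6, 7) = 9
B -> H -> C -> I -> G -> A -> F: max(9, 2, 4, 6, 12, 4) = 12
B -> H -> F: max(9, 9) = 9
B -> G -> F: max(11, 7) = 11
B -> G -> I -> C -> H -> F: max(11, 6, 4, 2, 9) = 11
The minimum achievable maximum is 9.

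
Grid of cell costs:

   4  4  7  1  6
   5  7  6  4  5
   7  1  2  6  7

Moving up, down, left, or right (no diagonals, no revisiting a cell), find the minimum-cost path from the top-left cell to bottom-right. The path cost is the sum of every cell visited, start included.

Best path: r0c0→r0c1→r1c1→r2c1→r2c2→r2c3→r2c4
Cost: 4 + 4 + 7 + 1 + 2 + 6 + 7 = 31

31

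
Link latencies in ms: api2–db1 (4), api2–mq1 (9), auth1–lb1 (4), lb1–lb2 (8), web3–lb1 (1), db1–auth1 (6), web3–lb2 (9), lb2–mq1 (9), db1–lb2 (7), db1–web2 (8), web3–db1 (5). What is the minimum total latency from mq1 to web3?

Checking several routes:
mq1 - lb2 - db1 - web3: 9 + 7 + 5 = 21
mq1 - api2 - db1 - web3: 9 + 4 + 5 = 18
mq1 - lb2 - web3: 9 + 9 = 18
mq1 - lb2 - lb1 - web3: 9 + 8 + 1 = 18
Best route has total 18 ms.

18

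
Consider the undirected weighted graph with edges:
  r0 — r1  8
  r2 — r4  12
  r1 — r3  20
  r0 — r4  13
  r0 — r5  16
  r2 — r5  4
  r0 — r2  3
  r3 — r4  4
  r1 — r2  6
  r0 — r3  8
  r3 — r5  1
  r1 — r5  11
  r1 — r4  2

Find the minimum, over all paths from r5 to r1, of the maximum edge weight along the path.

4

Comparing a few candidate routes:
r5-r2-r0-r1: max(4, 3, 8) = 8
r5-r3-r4-r1: max(1, 4, 2) = 4
r5-r2-r1: max(4, 6) = 6
The minimum achievable maximum is 4.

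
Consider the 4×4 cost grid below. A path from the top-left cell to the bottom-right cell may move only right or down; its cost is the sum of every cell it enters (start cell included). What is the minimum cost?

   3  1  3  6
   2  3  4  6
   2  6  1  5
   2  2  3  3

17

Best path: r0c0 → r1c0 → r2c0 → r3c0 → r3c1 → r3c2 → r3c3
Cost: 3 + 2 + 2 + 2 + 2 + 3 + 3 = 17
(Top row then right column would cost 27.)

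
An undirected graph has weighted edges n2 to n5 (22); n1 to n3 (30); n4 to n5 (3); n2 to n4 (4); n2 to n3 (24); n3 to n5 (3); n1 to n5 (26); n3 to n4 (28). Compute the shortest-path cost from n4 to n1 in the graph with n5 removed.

58

Routes from n4 to n1 avoiding n5:
n4-n3-n1: 28 + 30 = 58
n4-n2-n3-n1: 4 + 24 + 30 = 58
The minimum is 58.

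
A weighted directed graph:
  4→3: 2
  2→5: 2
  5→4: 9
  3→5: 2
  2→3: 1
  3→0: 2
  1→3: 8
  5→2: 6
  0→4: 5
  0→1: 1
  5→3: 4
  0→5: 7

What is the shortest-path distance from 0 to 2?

13

Candidate routes:
0→1→3→5→2: 1 + 8 + 2 + 6 = 17
0→4→3→5→2: 5 + 2 + 2 + 6 = 15
0→5→2: 7 + 6 = 13
Best route has total 13.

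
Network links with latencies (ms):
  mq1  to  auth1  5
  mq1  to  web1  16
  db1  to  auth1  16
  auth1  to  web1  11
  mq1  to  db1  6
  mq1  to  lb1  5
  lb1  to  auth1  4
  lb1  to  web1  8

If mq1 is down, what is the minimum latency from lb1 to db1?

Routes from lb1 to db1 avoiding mq1:
lb1→auth1→db1: 4 + 16 = 20
lb1→web1→auth1→db1: 8 + 11 + 16 = 35
The minimum is 20 ms.

20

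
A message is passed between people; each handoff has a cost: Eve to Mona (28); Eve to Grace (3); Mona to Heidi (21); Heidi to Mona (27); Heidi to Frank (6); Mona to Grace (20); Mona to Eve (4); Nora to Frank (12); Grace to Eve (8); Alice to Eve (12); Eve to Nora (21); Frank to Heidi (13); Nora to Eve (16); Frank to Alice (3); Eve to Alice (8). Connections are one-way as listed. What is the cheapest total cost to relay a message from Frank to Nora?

36

Paths from Frank to Nora:
Frank → Heidi → Mona → Grace → Eve → Nora: 13 + 27 + 20 + 8 + 21 = 89
Frank → Heidi → Mona → Eve → Nora: 13 + 27 + 4 + 21 = 65
Frank → Alice → Eve → Nora: 3 + 12 + 21 = 36
The minimum is 36.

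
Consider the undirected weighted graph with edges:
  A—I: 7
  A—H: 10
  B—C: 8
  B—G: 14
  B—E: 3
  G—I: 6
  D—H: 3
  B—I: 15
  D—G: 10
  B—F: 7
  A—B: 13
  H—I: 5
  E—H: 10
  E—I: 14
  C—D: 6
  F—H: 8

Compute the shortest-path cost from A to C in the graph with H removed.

Checking several routes:
A-B-C: 13 + 8 = 21
A-I-G-B-C: 7 + 6 + 14 + 8 = 35
A-I-G-D-C: 7 + 6 + 10 + 6 = 29
A-I-B-C: 7 + 15 + 8 = 30
A-I-E-B-C: 7 + 14 + 3 + 8 = 32
The minimum is 21.

21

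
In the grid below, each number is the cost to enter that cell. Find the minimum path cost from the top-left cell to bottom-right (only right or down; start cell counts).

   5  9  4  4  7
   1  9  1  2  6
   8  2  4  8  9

Take [0,0] [1,0] [1,1] [1,2] [1,3] [1,4] [2,4] for a total of 5 + 1 + 9 + 1 + 2 + 6 + 9 = 33.
(Top row then right column would cost 44.)

33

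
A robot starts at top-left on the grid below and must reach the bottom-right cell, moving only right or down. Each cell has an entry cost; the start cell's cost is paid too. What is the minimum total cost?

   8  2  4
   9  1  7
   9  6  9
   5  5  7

Path [0,0] → [0,1] → [1,1] → [2,1] → [3,1] → [3,2]: 8 + 2 + 1 + 6 + 5 + 7 = 29.
(Top row then right column would cost 37.)

29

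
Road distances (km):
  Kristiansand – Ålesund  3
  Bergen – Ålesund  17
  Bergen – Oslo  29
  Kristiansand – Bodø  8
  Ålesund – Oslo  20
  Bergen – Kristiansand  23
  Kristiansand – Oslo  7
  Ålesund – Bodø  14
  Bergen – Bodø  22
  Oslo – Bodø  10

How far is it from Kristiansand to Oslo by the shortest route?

Checking several routes:
Kristiansand-Bodø-Ålesund-Oslo: 8 + 14 + 20 = 42
Kristiansand-Ålesund-Bodø-Oslo: 3 + 14 + 10 = 27
Kristiansand-Ålesund-Oslo: 3 + 20 = 23
Kristiansand-Bodø-Oslo: 8 + 10 = 18
Kristiansand-Ålesund-Bergen-Oslo: 3 + 17 + 29 = 49
Kristiansand-Oslo: 7
The minimum is 7 km.

7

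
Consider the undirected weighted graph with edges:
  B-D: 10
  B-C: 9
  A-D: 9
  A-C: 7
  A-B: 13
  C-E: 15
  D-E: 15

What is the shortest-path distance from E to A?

Comparing a few candidate routes:
E → D → B → C → A: 15 + 10 + 9 + 7 = 41
E → D → B → A: 15 + 10 + 13 = 38
E → C → A: 15 + 7 = 22
E → D → A: 15 + 9 = 24
E → C → B → A: 15 + 9 + 13 = 37
Shortest: 22.

22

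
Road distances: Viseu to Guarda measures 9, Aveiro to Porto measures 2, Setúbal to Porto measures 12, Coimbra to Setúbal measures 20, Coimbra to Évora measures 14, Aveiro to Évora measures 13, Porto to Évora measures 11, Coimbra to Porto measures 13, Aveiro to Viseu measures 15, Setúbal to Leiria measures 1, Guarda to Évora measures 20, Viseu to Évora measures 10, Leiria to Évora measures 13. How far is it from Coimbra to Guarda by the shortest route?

Checking several routes:
Coimbra → Évora → Guarda: 14 + 20 = 34
Coimbra → Porto → Évora → Viseu → Guarda: 13 + 11 + 10 + 9 = 43
Coimbra → Évora → Viseu → Guarda: 14 + 10 + 9 = 33
Coimbra → Porto → Aveiro → Viseu → Guarda: 13 + 2 + 15 + 9 = 39
Best route has total 33.

33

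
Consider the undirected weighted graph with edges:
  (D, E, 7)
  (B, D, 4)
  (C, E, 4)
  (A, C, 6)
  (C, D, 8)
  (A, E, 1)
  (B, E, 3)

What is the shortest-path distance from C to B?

7

Comparing a few candidate routes:
C-E-B: 4 + 3 = 7
C-A-E-B: 6 + 1 + 3 = 10
C-D-B: 8 + 4 = 12
Shortest: 7.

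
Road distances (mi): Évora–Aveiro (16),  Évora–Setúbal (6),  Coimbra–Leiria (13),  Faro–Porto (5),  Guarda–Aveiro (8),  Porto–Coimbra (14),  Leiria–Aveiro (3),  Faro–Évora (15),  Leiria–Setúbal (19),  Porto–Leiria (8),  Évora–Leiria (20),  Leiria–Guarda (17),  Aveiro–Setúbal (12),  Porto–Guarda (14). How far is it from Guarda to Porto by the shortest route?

14

A few of the Guarda→Porto routes:
Guarda-Aveiro-Leiria-Porto: 8 + 3 + 8 = 19
Guarda-Porto: 14
Guarda-Leiria-Porto: 17 + 8 = 25
Guarda-Leiria-Coimbra-Porto: 17 + 13 + 14 = 44
Guarda-Aveiro-Leiria-Coimbra-Porto: 8 + 3 + 13 + 14 = 38
Guarda-Aveiro-Évora-Faro-Porto: 8 + 16 + 15 + 5 = 44
Best route has total 14 mi.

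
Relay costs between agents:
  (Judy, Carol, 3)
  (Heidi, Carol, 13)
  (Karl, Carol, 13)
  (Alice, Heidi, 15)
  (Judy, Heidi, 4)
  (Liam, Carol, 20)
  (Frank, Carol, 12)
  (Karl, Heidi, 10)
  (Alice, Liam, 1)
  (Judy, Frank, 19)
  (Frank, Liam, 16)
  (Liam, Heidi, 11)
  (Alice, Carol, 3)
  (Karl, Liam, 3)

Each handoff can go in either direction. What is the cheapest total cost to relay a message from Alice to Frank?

15

Checking several routes:
Alice -> Liam -> Frank: 1 + 16 = 17
Alice -> Liam -> Karl -> Heidi -> Judy -> Carol -> Frank: 1 + 3 + 10 + 4 + 3 + 12 = 33
Alice -> Liam -> Heidi -> Judy -> Carol -> Frank: 1 + 11 + 4 + 3 + 12 = 31
Alice -> Carol -> Frank: 3 + 12 = 15
Alice -> Carol -> Judy -> Frank: 3 + 3 + 19 = 25
Alice -> Liam -> Karl -> Carol -> Frank: 1 + 3 + 13 + 12 = 29
Best route has total 15.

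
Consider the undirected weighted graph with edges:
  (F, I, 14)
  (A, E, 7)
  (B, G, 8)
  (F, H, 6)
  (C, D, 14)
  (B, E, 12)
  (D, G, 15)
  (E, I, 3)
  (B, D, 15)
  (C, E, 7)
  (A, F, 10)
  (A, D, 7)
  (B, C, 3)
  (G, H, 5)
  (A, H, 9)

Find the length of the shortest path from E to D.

Checking several routes:
E -> C -> B -> D: 7 + 3 + 15 = 25
E -> A -> D: 7 + 7 = 14
E -> C -> D: 7 + 14 = 21
The minimum is 14.

14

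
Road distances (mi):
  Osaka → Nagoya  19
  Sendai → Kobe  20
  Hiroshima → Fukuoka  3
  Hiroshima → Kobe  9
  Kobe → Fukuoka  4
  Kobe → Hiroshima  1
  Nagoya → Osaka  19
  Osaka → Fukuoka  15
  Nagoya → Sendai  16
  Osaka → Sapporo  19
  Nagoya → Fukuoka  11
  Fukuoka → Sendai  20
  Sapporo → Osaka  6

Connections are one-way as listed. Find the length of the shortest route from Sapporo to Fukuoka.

Routes from Sapporo to Fukuoka:
Sapporo -> Osaka -> Nagoya -> Fukuoka: 6 + 19 + 11 = 36
Sapporo -> Osaka -> Nagoya -> Sendai -> Kobe -> Hiroshima -> Fukuoka: 6 + 19 + 16 + 20 + 1 + 3 = 65
Sapporo -> Osaka -> Fukuoka: 6 + 15 = 21
Sapporo -> Osaka -> Nagoya -> Sendai -> Kobe -> Fukuoka: 6 + 19 + 16 + 20 + 4 = 65
Best route has total 21 mi.

21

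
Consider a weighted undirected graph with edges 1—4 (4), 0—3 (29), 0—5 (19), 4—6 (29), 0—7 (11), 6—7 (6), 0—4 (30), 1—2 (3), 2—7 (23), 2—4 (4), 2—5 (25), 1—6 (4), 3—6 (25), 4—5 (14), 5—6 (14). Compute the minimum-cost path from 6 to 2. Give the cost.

7

Checking several routes:
6 - 7 - 2: 6 + 23 = 29
6 - 1 - 2: 4 + 3 = 7
6 - 5 - 4 - 2: 14 + 14 + 4 = 32
6 - 1 - 4 - 2: 4 + 4 + 4 = 12
Best route has total 7.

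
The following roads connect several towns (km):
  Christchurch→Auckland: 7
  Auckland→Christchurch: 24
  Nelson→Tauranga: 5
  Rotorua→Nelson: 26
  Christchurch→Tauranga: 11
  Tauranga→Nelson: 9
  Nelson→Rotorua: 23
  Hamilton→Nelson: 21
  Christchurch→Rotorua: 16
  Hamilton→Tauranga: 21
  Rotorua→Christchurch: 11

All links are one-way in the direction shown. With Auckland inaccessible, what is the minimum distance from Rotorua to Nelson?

26

Candidate routes:
Rotorua→Christchurch→Tauranga→Nelson: 11 + 11 + 9 = 31
Rotorua→Nelson: 26
The minimum is 26 km.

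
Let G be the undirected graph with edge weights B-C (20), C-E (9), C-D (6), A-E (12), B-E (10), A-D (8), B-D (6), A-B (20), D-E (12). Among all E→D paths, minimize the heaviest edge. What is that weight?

9

Comparing a few candidate routes:
E -> B -> D: max(10, 6) = 10
E -> D: max(12) = 12
E -> C -> D: max(9, 6) = 9
Best route has worst link 9.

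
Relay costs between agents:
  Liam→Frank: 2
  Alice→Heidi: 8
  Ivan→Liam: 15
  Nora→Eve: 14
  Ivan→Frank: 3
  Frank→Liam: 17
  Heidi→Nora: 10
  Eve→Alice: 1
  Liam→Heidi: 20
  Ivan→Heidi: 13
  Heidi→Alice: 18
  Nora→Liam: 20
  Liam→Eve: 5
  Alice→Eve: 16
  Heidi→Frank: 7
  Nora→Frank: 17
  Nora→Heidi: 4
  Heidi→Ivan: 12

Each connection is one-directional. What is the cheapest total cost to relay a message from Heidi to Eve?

24

Some routes from Heidi to Eve:
Heidi -> Ivan -> Liam -> Eve: 12 + 15 + 5 = 32
Heidi -> Alice -> Eve: 18 + 16 = 34
Heidi -> Nora -> Eve: 10 + 14 = 24
Heidi -> Frank -> Liam -> Eve: 7 + 17 + 5 = 29
The minimum is 24.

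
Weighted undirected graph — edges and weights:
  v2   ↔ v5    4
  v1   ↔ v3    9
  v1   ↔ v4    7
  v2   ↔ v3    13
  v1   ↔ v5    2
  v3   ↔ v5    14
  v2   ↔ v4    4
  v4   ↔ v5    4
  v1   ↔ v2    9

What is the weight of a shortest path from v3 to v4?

A few of the v3→v4 routes:
v3-v1-v5-v4: 9 + 2 + 4 = 15
v3-v1-v4: 9 + 7 = 16
v3-v2-v4: 13 + 4 = 17
The minimum is 15.

15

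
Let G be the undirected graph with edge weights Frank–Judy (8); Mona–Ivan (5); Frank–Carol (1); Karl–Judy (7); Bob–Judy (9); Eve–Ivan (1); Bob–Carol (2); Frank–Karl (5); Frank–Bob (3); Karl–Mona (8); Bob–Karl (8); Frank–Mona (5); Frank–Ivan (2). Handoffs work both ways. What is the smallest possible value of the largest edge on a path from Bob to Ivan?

Some routes from Bob to Ivan:
Bob - Frank - Ivan: max(3, 2) = 3
Bob - Carol - Frank - Ivan: max(2, 1, 2) = 2
Bob - Carol - Frank - Mona - Ivan: max(2, 1, 5, 5) = 5
Bob - Frank - Karl - Mona - Ivan: max(3, 5, 8, 5) = 8
Bob - Frank - Judy - Karl - Mona - Ivan: max(3, 8, 7, 8, 5) = 8
Bob - Frank - Mona - Ivan: max(3, 5, 5) = 5
Smallest bottleneck: 2.

2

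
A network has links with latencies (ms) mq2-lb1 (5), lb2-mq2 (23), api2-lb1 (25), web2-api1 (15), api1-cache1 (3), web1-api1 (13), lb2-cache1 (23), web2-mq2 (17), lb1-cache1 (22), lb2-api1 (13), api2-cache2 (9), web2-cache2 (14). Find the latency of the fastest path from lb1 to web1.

38

Comparing a few candidate routes:
lb1-mq2-lb2-cache1-api1-web1: 5 + 23 + 23 + 3 + 13 = 67
lb1-cache1-lb2-api1-web1: 22 + 23 + 13 + 13 = 71
lb1-cache1-api1-web1: 22 + 3 + 13 = 38
lb1-api2-cache2-web2-api1-web1: 25 + 9 + 14 + 15 + 13 = 76
lb1-mq2-lb2-api1-web1: 5 + 23 + 13 + 13 = 54
lb1-mq2-web2-api1-web1: 5 + 17 + 15 + 13 = 50
The minimum is 38 ms.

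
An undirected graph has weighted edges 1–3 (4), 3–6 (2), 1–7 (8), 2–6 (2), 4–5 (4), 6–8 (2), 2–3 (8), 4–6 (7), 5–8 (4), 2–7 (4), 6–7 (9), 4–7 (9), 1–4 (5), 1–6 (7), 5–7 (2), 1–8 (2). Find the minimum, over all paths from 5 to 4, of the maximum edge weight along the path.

4

Comparing a few candidate routes:
5 -> 8 -> 6 -> 3 -> 1 -> 4: max(4, 2, 2, 4, 5) = 5
5 -> 7 -> 2 -> 6 -> 8 -> 1 -> 4: max(2, 4, 2, 2, 2, 5) = 5
5 -> 7 -> 2 -> 6 -> 3 -> 1 -> 4: max(2, 4, 2, 2, 4, 5) = 5
5 -> 4: max(4) = 4
Smallest bottleneck: 4.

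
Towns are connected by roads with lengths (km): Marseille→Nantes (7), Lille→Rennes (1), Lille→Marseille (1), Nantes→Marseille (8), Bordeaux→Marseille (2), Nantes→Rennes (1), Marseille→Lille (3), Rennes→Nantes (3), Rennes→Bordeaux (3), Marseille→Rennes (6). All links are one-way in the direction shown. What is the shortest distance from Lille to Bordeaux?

Candidate routes:
Lille - Marseille - Nantes - Rennes - Bordeaux: 1 + 7 + 1 + 3 = 12
Lille - Marseille - Rennes - Bordeaux: 1 + 6 + 3 = 10
Lille - Rennes - Bordeaux: 1 + 3 = 4
Best route has total 4 km.

4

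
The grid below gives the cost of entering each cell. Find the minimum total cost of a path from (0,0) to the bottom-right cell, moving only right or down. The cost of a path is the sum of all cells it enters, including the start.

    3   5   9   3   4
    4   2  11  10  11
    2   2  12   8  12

43

Take [0,0] [1,0] [1,1] [2,1] [2,2] [2,3] [2,4] for a total of 3 + 4 + 2 + 2 + 12 + 8 + 12 = 43.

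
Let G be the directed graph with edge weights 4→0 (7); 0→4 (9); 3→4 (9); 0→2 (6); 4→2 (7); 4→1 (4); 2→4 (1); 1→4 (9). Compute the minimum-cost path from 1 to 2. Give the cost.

16

Paths from 1 to 2:
1 → 4 → 0 → 2: 9 + 7 + 6 = 22
1 → 4 → 2: 9 + 7 = 16
Shortest: 16.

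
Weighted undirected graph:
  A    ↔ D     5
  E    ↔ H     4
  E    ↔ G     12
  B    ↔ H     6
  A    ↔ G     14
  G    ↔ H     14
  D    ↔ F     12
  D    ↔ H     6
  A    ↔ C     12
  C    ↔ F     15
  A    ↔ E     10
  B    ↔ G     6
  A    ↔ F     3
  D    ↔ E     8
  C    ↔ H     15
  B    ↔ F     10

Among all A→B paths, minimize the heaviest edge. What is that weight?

6

A few of the A→B routes:
A - E - H - B: max(10, 4, 6) = 10
A - F - B: max(3, 10) = 10
A - D - H - B: max(5, 6, 6) = 6
A - D - E - H - B: max(5, 8, 4, 6) = 8
A - E - D - H - B: max(10, 8, 6, 6) = 10
A - D - F - B: max(5, 12, 10) = 12
Best route has worst link 6.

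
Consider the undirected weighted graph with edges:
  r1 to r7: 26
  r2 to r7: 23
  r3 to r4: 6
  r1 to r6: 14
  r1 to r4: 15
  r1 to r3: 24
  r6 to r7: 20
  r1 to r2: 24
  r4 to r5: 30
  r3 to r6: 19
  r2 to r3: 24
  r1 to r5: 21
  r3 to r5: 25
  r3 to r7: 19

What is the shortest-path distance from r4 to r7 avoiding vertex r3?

41

A few of the r4→r7 routes:
r4 → r1 → r2 → r7: 15 + 24 + 23 = 62
r4 → r1 → r6 → r7: 15 + 14 + 20 = 49
r4 → r1 → r7: 15 + 26 = 41
The minimum is 41.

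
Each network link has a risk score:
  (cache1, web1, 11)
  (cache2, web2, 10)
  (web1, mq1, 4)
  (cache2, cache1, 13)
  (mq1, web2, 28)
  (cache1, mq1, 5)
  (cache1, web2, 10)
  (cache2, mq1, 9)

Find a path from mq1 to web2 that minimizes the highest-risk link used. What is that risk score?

Comparing a few candidate routes:
mq1-cache2-cache1-web2: max(9, 13, 10) = 13
mq1-cache1-cache2-web2: max(5, 13, 10) = 13
mq1-cache1-web2: max(5, 10) = 10
mq1-cache2-web2: max(9, 10) = 10
mq1-web1-cache1-web2: max(4, 11, 10) = 11
Smallest bottleneck: 10.

10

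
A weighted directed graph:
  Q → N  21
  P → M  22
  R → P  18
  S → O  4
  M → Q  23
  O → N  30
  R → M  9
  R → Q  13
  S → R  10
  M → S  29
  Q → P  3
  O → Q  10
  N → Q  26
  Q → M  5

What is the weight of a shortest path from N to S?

60

Paths from N to S:
N→Q→P→M→S: 26 + 3 + 22 + 29 = 80
N→Q→M→S: 26 + 5 + 29 = 60
The minimum is 60.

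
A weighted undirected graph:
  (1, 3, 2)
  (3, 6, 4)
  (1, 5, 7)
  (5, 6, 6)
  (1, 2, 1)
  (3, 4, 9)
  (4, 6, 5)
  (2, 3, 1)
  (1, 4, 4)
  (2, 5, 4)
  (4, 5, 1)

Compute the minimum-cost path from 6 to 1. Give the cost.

A few of the 6→1 routes:
6 - 3 - 2 - 1: 4 + 1 + 1 = 6
6 - 3 - 1: 4 + 2 = 6
6 - 4 - 1: 5 + 4 = 9
The minimum is 6.

6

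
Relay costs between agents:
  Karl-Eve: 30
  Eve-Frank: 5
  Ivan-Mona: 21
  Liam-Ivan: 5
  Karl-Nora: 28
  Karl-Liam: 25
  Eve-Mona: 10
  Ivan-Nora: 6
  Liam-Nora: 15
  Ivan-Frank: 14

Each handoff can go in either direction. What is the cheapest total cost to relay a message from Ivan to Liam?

5

A few of the Ivan→Liam routes:
Ivan -> Liam: 5
Ivan -> Nora -> Karl -> Liam: 6 + 28 + 25 = 59
Ivan -> Nora -> Liam: 6 + 15 = 21
The minimum is 5.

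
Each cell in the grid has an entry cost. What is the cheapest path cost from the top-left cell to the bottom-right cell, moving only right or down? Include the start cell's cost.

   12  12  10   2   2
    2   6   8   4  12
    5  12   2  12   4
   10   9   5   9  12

56

Take r0c0→r1c0→r1c1→r1c2→r2c2→r3c2→r3c3→r3c4 for a total of 12 + 2 + 6 + 8 + 2 + 5 + 9 + 12 = 56.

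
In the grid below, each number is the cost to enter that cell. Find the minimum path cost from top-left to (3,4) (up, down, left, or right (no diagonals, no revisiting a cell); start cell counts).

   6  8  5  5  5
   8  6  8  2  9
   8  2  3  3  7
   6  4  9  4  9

41

Cheapest: (0,0)→(0,1)→(1,1)→(2,1)→(2,2)→(2,3)→(3,3)→(3,4)
  6 + 8 + 6 + 2 + 3 + 3 + 4 + 9 = 41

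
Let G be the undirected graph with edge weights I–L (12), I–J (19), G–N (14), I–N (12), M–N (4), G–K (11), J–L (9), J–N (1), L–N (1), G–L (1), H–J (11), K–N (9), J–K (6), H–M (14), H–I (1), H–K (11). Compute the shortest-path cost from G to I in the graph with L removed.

23

Comparing a few candidate routes:
G - K - H - I: 11 + 11 + 1 = 23
G - K - N - I: 11 + 9 + 12 = 32
G - N - I: 14 + 12 = 26
G - K - J - H - I: 11 + 6 + 11 + 1 = 29
G - K - J - N - I: 11 + 6 + 1 + 12 = 30
G - N - J - H - I: 14 + 1 + 11 + 1 = 27
Best route has total 23.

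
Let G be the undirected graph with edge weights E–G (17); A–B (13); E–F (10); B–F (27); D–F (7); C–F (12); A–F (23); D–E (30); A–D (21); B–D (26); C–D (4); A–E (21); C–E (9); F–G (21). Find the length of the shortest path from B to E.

A few of the B→E routes:
B -> D -> C -> E: 26 + 4 + 9 = 39
B -> A -> E: 13 + 21 = 34
B -> D -> F -> E: 26 + 7 + 10 = 43
B -> F -> E: 27 + 10 = 37
The minimum is 34.

34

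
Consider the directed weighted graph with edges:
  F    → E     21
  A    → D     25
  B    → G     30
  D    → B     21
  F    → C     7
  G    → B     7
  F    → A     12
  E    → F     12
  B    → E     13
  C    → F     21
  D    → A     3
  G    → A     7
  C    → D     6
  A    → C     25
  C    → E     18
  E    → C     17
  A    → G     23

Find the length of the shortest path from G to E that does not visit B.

Candidate routes:
G -> A -> C -> F -> E: 7 + 25 + 21 + 21 = 74
G -> A -> C -> E: 7 + 25 + 18 = 50
Best route has total 50.

50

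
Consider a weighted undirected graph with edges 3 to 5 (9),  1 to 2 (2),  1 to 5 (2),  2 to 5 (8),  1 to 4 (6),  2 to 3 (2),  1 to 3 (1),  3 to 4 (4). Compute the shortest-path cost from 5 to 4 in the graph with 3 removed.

Routes from 5 to 4 avoiding 3:
5 -> 1 -> 4: 2 + 6 = 8
5 -> 2 -> 1 -> 4: 8 + 2 + 6 = 16
The minimum is 8.

8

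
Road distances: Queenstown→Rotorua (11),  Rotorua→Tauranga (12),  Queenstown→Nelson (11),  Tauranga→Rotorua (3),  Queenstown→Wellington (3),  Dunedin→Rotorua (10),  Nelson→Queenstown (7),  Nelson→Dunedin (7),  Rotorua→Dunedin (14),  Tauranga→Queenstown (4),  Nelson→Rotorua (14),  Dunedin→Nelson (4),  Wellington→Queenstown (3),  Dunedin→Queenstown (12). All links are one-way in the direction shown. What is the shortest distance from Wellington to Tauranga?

Routes from Wellington to Tauranga:
Wellington → Queenstown → Nelson → Dunedin → Rotorua → Tauranga: 3 + 11 + 7 + 10 + 12 = 43
Wellington → Queenstown → Rotorua → Tauranga: 3 + 11 + 12 = 26
Wellington → Queenstown → Nelson → Rotorua → Tauranga: 3 + 11 + 14 + 12 = 40
Shortest: 26.

26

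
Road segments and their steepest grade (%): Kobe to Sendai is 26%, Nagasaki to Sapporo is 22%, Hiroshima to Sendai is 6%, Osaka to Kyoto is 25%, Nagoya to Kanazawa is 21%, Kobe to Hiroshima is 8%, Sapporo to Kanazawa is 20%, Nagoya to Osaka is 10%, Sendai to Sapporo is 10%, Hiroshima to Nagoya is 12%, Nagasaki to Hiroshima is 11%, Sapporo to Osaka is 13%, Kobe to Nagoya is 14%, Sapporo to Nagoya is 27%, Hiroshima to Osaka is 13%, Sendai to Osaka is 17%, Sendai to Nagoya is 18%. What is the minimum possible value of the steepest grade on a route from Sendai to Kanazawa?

20

Some routes from Sendai to Kanazawa:
Sendai → Nagoya → Hiroshima → Osaka → Sapporo → Kanazawa: max(18, 12, 13, 13, 20) = 20
Sendai → Nagoya → Osaka → Sapporo → Kanazawa: max(18, 10, 13, 20) = 20
Sendai → Nagoya → Kobe → Hiroshima → Osaka → Sapporo → Kanazawa: max(18, 14, 8, 13, 13, 20) = 20
Sendai → Sapporo → Kanazawa: max(10, 20) = 20
The minimum achievable maximum is 20%.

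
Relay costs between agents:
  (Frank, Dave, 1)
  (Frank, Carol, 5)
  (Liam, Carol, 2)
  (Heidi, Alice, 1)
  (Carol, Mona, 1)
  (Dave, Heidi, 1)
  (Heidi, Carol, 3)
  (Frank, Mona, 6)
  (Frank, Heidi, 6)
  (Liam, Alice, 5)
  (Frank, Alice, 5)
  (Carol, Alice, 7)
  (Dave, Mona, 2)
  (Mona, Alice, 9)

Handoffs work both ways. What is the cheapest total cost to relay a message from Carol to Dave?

3

Comparing a few candidate routes:
Carol-Frank-Dave: 5 + 1 = 6
Carol-Heidi-Dave: 3 + 1 = 4
Carol-Mona-Frank-Dave: 1 + 6 + 1 = 8
Carol-Mona-Dave: 1 + 2 = 3
Best route has total 3.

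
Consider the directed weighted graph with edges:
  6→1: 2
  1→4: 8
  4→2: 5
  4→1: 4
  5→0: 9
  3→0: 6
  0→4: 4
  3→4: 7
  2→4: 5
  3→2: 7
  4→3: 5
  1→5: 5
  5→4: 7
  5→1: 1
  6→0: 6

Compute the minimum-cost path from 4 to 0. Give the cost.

11

Routes from 4 to 0:
4 -> 1 -> 5 -> 0: 4 + 5 + 9 = 18
4 -> 3 -> 0: 5 + 6 = 11
Best route has total 11.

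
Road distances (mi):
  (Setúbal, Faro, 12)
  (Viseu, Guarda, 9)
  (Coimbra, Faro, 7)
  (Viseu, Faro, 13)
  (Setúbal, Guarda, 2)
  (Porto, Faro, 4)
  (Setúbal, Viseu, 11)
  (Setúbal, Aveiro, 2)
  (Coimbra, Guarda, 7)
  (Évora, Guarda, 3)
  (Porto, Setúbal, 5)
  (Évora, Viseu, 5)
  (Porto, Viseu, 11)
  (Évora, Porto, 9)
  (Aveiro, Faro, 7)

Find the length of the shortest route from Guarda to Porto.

Some routes from Guarda to Porto:
Guarda→Évora→Porto: 3 + 9 = 12
Guarda→Setúbal→Aveiro→Faro→Porto: 2 + 2 + 7 + 4 = 15
Guarda→Setúbal→Faro→Porto: 2 + 12 + 4 = 18
Guarda→Setúbal→Porto: 2 + 5 = 7
Shortest: 7 mi.

7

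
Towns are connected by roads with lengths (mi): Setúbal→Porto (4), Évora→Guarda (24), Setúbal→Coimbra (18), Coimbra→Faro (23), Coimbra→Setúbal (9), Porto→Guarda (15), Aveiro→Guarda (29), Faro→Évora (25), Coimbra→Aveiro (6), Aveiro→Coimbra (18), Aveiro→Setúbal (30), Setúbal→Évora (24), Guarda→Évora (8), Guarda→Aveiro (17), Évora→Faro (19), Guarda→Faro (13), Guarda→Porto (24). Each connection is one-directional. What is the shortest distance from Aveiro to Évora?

37

Some routes from Aveiro to Évora:
Aveiro -> Setúbal -> Porto -> Guarda -> Évora: 30 + 4 + 15 + 8 = 57
Aveiro -> Coimbra -> Faro -> Évora: 18 + 23 + 25 = 66
Aveiro -> Setúbal -> Évora: 30 + 24 = 54
Aveiro -> Guarda -> Évora: 29 + 8 = 37
Aveiro -> Coimbra -> Setúbal -> Évora: 18 + 9 + 24 = 51
Aveiro -> Coimbra -> Setúbal -> Porto -> Guarda -> Évora: 18 + 9 + 4 + 15 + 8 = 54
Shortest: 37 mi.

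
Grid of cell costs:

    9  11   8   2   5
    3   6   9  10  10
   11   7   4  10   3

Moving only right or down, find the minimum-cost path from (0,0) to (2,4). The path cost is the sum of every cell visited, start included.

Path (0,0) -> (1,0) -> (1,1) -> (2,1) -> (2,2) -> (2,3) -> (2,4): 9 + 3 + 6 + 7 + 4 + 10 + 3 = 42.

42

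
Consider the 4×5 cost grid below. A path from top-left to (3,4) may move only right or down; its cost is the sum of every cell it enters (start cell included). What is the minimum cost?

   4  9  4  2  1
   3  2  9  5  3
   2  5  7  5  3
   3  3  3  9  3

Best path: r0c0 → r0c1 → r0c2 → r0c3 → r0c4 → r1c4 → r2c4 → r3c4
Cost: 4 + 9 + 4 + 2 + 1 + 3 + 3 + 3 = 29

29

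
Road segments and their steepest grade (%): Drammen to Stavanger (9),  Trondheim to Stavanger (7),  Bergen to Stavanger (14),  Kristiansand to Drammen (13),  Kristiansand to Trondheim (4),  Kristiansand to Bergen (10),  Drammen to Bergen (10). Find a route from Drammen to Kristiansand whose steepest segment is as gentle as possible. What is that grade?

Checking several routes:
Drammen → Kristiansand: max(13) = 13
Drammen → Bergen → Kristiansand: max(10, 10) = 10
Drammen → Stavanger → Trondheim → Kristiansand: max(9, 7, 4) = 9
The minimum achievable maximum is 9%.

9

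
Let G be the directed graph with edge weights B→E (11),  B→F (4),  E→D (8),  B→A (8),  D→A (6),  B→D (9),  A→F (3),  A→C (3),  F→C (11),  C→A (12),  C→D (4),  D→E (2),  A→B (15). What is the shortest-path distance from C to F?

Paths from C to F:
C→A→B→F: 12 + 15 + 4 = 31
C→A→F: 12 + 3 = 15
C→D→A→B→F: 4 + 6 + 15 + 4 = 29
C→D→A→F: 4 + 6 + 3 = 13
Best route has total 13.

13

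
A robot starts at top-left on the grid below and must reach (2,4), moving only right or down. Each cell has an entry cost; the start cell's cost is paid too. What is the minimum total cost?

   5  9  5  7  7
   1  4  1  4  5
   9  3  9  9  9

29

One optimal route is [0,0] → [1,0] → [1,1] → [1,2] → [1,3] → [1,4] → [2,4].
Its cost is 5 + 1 + 4 + 1 + 4 + 5 + 9 = 29.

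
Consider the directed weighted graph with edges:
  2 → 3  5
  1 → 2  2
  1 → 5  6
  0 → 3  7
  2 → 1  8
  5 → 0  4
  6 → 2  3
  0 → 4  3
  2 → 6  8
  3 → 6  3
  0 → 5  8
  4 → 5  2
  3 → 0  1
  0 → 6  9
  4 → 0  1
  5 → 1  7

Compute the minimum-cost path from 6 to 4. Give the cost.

Candidate routes:
6 → 2 → 1 → 5 → 0 → 4: 3 + 8 + 6 + 4 + 3 = 24
6 → 2 → 3 → 0 → 4: 3 + 5 + 1 + 3 = 12
The minimum is 12.

12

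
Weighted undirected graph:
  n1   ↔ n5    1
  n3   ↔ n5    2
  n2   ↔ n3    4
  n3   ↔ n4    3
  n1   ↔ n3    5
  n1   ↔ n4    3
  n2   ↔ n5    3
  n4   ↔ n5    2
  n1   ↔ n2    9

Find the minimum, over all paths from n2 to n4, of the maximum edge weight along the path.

3

A few of the n2→n4 routes:
n2 → n5 → n3 → n4: max(3, 2, 3) = 3
n2 → n5 → n4: max(3, 2) = 3
n2 → n5 → n1 → n4: max(3, 1, 3) = 3
n2 → n3 → n4: max(4, 3) = 4
The minimum achievable maximum is 3.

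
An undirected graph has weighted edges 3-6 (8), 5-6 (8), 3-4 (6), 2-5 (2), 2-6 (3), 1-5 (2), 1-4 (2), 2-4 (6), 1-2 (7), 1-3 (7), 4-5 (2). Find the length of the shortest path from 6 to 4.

Checking several routes:
6→5→4: 8 + 2 = 10
6→5→1→4: 8 + 2 + 2 = 12
6→2→5→1→4: 3 + 2 + 2 + 2 = 9
6→2→5→4: 3 + 2 + 2 = 7
6→2→4: 3 + 6 = 9
Shortest: 7.

7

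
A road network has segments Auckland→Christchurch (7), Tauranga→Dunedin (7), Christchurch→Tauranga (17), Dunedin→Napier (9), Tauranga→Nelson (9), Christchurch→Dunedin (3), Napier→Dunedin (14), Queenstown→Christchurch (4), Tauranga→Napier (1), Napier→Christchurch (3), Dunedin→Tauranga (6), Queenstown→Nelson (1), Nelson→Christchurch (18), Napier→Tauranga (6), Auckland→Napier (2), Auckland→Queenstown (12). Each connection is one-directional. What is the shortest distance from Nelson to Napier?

28

Paths from Nelson to Napier:
Nelson → Christchurch → Dunedin → Napier: 18 + 3 + 9 = 30
Nelson → Christchurch → Tauranga → Dunedin → Napier: 18 + 17 + 7 + 9 = 51
Nelson → Christchurch → Tauranga → Napier: 18 + 17 + 1 = 36
Nelson → Christchurch → Dunedin → Tauranga → Napier: 18 + 3 + 6 + 1 = 28
The minimum is 28 mi.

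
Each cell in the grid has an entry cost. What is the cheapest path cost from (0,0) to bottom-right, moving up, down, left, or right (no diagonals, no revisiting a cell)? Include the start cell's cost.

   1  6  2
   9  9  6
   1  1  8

Path r0c0 -> r1c0 -> r2c0 -> r2c1 -> r2c2: 1 + 9 + 1 + 1 + 8 = 20.

20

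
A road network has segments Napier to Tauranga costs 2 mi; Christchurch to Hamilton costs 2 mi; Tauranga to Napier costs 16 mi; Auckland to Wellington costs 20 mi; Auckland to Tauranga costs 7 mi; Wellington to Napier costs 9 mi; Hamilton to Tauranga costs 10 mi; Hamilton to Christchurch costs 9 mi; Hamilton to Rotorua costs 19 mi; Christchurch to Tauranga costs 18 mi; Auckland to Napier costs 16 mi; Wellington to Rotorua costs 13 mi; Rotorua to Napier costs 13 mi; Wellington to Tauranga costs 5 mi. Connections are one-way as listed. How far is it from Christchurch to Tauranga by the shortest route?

Candidate routes:
Christchurch→Hamilton→Rotorua→Napier→Tauranga: 2 + 19 + 13 + 2 = 36
Christchurch→Hamilton→Tauranga: 2 + 10 = 12
Christchurch→Tauranga: 18
The minimum is 12 mi.

12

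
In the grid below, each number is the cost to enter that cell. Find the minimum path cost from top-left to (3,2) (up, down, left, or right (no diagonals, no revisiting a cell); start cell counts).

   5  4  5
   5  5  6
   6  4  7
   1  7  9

33

Path r0c0 -> r1c0 -> r2c0 -> r3c0 -> r3c1 -> r3c2: 5 + 5 + 6 + 1 + 7 + 9 = 33.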